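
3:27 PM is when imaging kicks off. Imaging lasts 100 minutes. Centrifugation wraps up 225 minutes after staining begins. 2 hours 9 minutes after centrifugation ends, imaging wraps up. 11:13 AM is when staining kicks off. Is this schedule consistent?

Yes

Centrifugation ends at 11:13 AM + 225 min = 2:58 PM.
Imaging ends at 2:58 PM + 129 min = 5:07 PM.
Imaging starts at 5:07 PM − 100 min = 3:27 PM.
That matches the stated 3:27 PM, so the schedule is consistent.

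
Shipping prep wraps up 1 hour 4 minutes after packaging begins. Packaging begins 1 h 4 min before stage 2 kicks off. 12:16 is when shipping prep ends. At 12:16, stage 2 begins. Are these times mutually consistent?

Yes

Packaging starts at 12:16 − 64 min = 11:12.
Shipping prep ends at 11:12 + 64 min = 12:16.
That matches the stated 12:16, so the schedule is consistent.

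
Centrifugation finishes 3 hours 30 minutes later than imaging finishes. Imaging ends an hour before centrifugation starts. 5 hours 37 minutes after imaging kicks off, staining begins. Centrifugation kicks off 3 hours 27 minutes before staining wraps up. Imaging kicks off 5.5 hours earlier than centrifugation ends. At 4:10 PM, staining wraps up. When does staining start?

3:20 PM

Centrifugation starts at 4:10 PM − 207 min = 12:43 PM.
Imaging ends at 12:43 PM − 60 min = 11:43 AM.
Centrifugation ends at 11:43 AM + 210 min = 3:13 PM.
Imaging starts at 3:13 PM − 330 min = 9:43 AM.
Staining starts at 9:43 AM + 337 min = 3:20 PM.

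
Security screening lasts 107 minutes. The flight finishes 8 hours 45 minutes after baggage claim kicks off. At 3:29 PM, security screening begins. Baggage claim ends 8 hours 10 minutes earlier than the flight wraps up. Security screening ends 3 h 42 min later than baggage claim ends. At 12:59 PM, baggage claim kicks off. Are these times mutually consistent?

Yes

The flight ends at 12:59 PM + 525 min = 9:44 PM.
Baggage claim ends at 9:44 PM − 490 min = 1:34 PM.
Security screening ends at 1:34 PM + 222 min = 5:16 PM.
Security screening starts at 5:16 PM − 107 min = 3:29 PM.
That matches the stated 3:29 PM, so the schedule is consistent.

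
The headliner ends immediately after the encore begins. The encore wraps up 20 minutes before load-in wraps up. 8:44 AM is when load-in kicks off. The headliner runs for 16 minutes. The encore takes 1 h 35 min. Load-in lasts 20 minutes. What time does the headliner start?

6:53 AM

Load-in ends at 8:44 AM + 20 min = 9:04 AM.
The encore ends at 9:04 AM − 20 min = 8:44 AM.
The encore starts at 8:44 AM − 95 min = 7:09 AM.
So the headliner ends at 7:09 AM.
The headliner starts at 7:09 AM − 16 min = 6:53 AM.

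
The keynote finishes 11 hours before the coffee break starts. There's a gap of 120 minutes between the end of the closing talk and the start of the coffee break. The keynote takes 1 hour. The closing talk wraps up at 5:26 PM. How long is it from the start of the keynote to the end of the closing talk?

The coffee break starts at 5:26 PM + 120 min = 7:26 PM.
The keynote ends at 7:26 PM − 660 min = 8:26 AM.
The keynote starts at 8:26 AM − 60 min = 7:26 AM.
From 7:26 AM to 5:26 PM is 10 hours.

10 hours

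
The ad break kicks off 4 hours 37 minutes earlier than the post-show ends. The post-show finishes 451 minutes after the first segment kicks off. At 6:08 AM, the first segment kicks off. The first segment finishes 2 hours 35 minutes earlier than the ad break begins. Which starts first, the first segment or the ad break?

the first segment

The post-show ends at 6:08 AM + 451 min = 1:39 PM.
The ad break starts at 1:39 PM − 277 min = 9:02 AM.
The first segment starts at 6:08 AM and the ad break starts at 9:02 AM, so the first segment is first.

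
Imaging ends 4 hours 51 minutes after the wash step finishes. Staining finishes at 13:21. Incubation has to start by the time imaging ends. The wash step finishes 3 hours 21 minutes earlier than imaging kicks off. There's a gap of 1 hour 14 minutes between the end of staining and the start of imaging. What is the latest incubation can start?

16:05

Imaging starts at 13:21 + 74 min = 14:35.
The wash step ends at 14:35 − 201 min = 11:14.
Imaging ends at 11:14 + 291 min = 16:05.
Incubation is bounded by imaging, so the latest it can start is 16:05.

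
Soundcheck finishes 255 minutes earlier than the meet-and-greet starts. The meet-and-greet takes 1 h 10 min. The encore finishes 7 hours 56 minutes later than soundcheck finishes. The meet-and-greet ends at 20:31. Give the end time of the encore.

23:02

The meet-and-greet starts at 20:31 − 70 min = 19:21.
Soundcheck ends at 19:21 − 255 min = 15:06.
The encore ends at 15:06 + 476 min = 23:02.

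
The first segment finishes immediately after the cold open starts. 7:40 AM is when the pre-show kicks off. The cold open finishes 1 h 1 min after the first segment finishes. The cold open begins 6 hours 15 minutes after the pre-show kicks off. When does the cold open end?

2:56 PM

The cold open starts at 7:40 AM + 375 min = 1:55 PM.
So the first segment ends at 1:55 PM.
The cold open ends at 1:55 PM + 61 min = 2:56 PM.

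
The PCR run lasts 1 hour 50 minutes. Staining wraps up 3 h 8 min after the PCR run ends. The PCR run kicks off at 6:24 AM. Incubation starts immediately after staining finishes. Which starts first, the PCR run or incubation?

The PCR run ends at 6:24 AM + 110 min = 8:14 AM.
Staining ends at 8:14 AM + 188 min = 11:22 AM.
So incubation starts at 11:22 AM.
The PCR run starts at 6:24 AM and incubation starts at 11:22 AM, so the PCR run is first.

the PCR run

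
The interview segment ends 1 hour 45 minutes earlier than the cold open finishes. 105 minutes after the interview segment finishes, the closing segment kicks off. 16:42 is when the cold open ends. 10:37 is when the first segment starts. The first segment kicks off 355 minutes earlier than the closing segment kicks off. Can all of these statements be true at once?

The interview segment ends at 16:42 − 105 min = 14:57.
The closing segment starts at 14:57 + 105 min = 16:42.
The first segment starts at 16:42 − 355 min = 10:47.
But the first segment is also said to start at 10:37 — a 10-minute conflict.

No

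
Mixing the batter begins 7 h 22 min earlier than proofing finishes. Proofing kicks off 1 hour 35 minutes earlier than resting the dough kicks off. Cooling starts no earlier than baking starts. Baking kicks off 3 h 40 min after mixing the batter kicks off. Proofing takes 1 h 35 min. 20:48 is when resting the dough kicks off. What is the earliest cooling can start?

17:06

Proofing starts at 20:48 − 95 min = 19:13.
Proofing ends at 19:13 + 95 min = 20:48.
Mixing the batter starts at 20:48 − 442 min = 13:26.
Baking starts at 13:26 + 220 min = 17:06.
Cooling is bounded by baking, so the earliest it can start is 17:06.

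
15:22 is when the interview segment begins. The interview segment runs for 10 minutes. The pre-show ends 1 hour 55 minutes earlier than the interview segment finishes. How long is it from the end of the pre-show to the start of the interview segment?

The interview segment ends at 15:22 + 10 min = 15:32.
The pre-show ends at 15:32 − 115 min = 13:37.
From 13:37 to 15:22 is 105 minutes.

105 minutes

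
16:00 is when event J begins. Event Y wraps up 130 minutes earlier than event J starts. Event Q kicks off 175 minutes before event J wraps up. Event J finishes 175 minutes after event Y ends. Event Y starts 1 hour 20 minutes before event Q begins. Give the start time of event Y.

Event Y ends at 16:00 − 130 min = 13:50.
Event J ends at 13:50 + 175 min = 16:45.
Event Q starts at 16:45 − 175 min = 13:50.
Event Y starts at 13:50 − 80 min = 12:30.

12:30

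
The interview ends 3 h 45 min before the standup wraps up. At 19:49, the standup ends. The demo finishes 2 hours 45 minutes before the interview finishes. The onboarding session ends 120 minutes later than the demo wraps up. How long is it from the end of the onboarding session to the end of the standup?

The interview ends at 19:49 − 225 min = 16:04.
The demo ends at 16:04 − 165 min = 13:19.
The onboarding session ends at 13:19 + 120 min = 15:19.
From 15:19 to 19:49 is 4 h 30 min.

4 h 30 min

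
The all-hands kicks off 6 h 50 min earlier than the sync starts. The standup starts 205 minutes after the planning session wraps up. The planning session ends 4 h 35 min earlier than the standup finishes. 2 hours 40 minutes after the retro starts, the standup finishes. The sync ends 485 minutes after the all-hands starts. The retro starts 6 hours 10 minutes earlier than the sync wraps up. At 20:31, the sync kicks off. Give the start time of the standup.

17:06

The all-hands starts at 20:31 − 410 min = 13:41.
The sync ends at 13:41 + 485 min = 21:46.
The retro starts at 21:46 − 370 min = 15:36.
The standup ends at 15:36 + 160 min = 18:16.
The planning session ends at 18:16 − 275 min = 13:41.
The standup starts at 13:41 + 205 min = 17:06.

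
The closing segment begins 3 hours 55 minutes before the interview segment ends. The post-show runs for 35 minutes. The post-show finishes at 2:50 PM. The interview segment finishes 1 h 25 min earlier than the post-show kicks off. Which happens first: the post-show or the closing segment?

the closing segment

The post-show starts at 2:50 PM − 35 min = 2:15 PM.
The interview segment ends at 2:15 PM − 85 min = 12:50 PM.
The closing segment starts at 12:50 PM − 235 min = 8:55 AM.
The post-show starts at 2:15 PM and the closing segment starts at 8:55 AM, so the closing segment is first.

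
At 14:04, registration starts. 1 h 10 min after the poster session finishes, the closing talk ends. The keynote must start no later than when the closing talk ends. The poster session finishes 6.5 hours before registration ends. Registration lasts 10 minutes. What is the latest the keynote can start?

08:54

Registration ends at 14:04 + 10 min = 14:14.
The poster session ends at 14:14 − 390 min = 07:44.
The closing talk ends at 07:44 + 70 min = 08:54.
The keynote is bounded by the closing talk, so the latest it can start is 08:54.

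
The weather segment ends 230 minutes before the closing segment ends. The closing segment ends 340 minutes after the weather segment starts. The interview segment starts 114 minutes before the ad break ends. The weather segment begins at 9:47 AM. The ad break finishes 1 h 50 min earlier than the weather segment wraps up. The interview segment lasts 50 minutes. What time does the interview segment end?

The closing segment ends at 9:47 AM + 340 min = 3:27 PM.
The weather segment ends at 3:27 PM − 230 min = 11:37 AM.
The ad break ends at 11:37 AM − 110 min = 9:47 AM.
The interview segment starts at 9:47 AM − 114 min = 7:53 AM.
The interview segment ends at 7:53 AM + 50 min = 8:43 AM.

8:43 AM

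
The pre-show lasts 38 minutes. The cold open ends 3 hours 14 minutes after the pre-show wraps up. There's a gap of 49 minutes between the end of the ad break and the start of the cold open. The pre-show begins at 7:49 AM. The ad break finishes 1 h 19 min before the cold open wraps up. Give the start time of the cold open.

The pre-show ends at 7:49 AM + 38 min = 8:27 AM.
The cold open ends at 8:27 AM + 194 min = 11:41 AM.
The ad break ends at 11:41 AM − 79 min = 10:22 AM.
The cold open starts at 10:22 AM + 49 min = 11:11 AM.

11:11 AM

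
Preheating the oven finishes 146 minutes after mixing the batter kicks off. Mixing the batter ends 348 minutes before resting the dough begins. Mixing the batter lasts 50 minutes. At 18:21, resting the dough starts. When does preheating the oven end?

14:09

Mixing the batter ends at 18:21 − 348 min = 12:33.
Mixing the batter starts at 12:33 − 50 min = 11:43.
Preheating the oven ends at 11:43 + 146 min = 14:09.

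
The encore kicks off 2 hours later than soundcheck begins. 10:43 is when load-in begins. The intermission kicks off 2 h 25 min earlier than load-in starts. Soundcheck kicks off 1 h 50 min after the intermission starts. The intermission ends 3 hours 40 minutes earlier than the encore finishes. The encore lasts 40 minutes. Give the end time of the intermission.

09:08

The intermission starts at 10:43 − 145 min = 08:18.
Soundcheck starts at 08:18 + 110 min = 10:08.
The encore starts at 10:08 + 120 min = 12:08.
The encore ends at 12:08 + 40 min = 12:48.
The intermission ends at 12:48 − 220 min = 09:08.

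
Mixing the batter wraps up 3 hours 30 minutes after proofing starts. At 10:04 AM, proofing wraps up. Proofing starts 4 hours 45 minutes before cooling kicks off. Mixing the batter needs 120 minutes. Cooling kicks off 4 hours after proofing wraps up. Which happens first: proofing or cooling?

Cooling starts at 10:04 AM + 240 min = 2:04 PM.
Proofing starts at 2:04 PM − 285 min = 9:19 AM.
Proofing starts at 9:19 AM and cooling starts at 2:04 PM, so proofing is first.

proofing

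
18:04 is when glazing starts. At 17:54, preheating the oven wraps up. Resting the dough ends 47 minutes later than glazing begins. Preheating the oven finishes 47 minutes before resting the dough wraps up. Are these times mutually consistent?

Resting the dough ends at 18:04 + 47 min = 18:51.
Preheating the oven ends at 18:51 − 47 min = 18:04.
But preheating the oven is also said to end at 17:54 — a 10-minute conflict.

No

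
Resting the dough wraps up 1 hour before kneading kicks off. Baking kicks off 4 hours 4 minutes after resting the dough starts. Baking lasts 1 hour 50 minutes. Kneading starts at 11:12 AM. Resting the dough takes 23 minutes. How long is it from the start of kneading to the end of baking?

Resting the dough ends at 11:12 AM − 60 min = 10:12 AM.
Resting the dough starts at 10:12 AM − 23 min = 9:49 AM.
Baking starts at 9:49 AM + 244 min = 1:53 PM.
Baking ends at 1:53 PM + 110 min = 3:43 PM.
From 11:12 AM to 3:43 PM is 4 h 31 min.

4 h 31 min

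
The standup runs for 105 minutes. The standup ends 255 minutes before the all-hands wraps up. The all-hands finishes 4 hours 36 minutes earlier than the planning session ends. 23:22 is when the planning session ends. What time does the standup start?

The all-hands ends at 23:22 − 276 min = 18:46.
The standup ends at 18:46 − 255 min = 14:31.
The standup starts at 14:31 − 105 min = 12:46.

12:46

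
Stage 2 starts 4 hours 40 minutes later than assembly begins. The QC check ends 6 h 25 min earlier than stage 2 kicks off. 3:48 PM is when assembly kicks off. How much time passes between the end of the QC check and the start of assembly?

Stage 2 starts at 3:48 PM + 280 min = 8:28 PM.
The QC check ends at 8:28 PM − 385 min = 2:03 PM.
From 2:03 PM to 3:48 PM is 1 hour 45 minutes.

1 hour 45 minutes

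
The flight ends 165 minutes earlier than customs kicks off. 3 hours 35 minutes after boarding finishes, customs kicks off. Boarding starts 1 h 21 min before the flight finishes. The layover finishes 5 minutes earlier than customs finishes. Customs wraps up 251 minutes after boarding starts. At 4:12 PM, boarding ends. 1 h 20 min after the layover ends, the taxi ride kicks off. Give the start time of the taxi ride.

9:07 PM

Customs starts at 4:12 PM + 215 min = 7:47 PM.
The flight ends at 7:47 PM − 165 min = 5:02 PM.
Boarding starts at 5:02 PM − 81 min = 3:41 PM.
Customs ends at 3:41 PM + 251 min = 7:52 PM.
The layover ends at 7:52 PM − 5 min = 7:47 PM.
The taxi ride starts at 7:47 PM + 80 min = 9:07 PM.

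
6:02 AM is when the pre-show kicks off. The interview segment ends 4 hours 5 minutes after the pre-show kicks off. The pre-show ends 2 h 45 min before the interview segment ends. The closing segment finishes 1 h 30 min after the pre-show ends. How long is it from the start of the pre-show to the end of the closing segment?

The interview segment ends at 6:02 AM + 245 min = 10:07 AM.
The pre-show ends at 10:07 AM − 165 min = 7:22 AM.
The closing segment ends at 7:22 AM + 90 min = 8:52 AM.
From 6:02 AM to 8:52 AM is 2 h 50 min.

2 h 50 min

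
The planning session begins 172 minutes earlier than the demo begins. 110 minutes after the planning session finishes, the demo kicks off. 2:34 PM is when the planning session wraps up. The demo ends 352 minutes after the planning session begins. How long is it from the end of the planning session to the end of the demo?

290 minutes

The demo starts at 2:34 PM + 110 min = 4:24 PM.
The planning session starts at 4:24 PM − 172 min = 1:32 PM.
The demo ends at 1:32 PM + 352 min = 7:24 PM.
From 2:34 PM to 7:24 PM is 290 minutes.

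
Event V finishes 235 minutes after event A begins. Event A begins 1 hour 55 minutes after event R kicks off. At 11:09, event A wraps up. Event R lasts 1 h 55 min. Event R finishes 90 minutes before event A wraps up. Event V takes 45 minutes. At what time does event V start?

Event R ends at 11:09 − 90 min = 09:39.
Event R starts at 09:39 − 115 min = 07:44.
Event A starts at 07:44 + 115 min = 09:39.
Event V ends at 09:39 + 235 min = 13:34.
Event V starts at 13:34 − 45 min = 12:49.

12:49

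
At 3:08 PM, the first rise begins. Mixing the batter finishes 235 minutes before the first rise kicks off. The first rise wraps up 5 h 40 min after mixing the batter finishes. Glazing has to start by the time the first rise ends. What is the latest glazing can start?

Mixing the batter ends at 3:08 PM − 235 min = 11:13 AM.
The first rise ends at 11:13 AM + 340 min = 4:53 PM.
Glazing is bounded by the first rise, so the latest it can start is 4:53 PM.

4:53 PM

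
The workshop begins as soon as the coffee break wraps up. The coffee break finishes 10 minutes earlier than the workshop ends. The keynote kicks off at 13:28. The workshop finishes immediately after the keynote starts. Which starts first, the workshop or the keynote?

The workshop ends at 13:28.
The coffee break ends at 13:28 − 10 min = 13:18.
So the workshop starts at 13:18.
The workshop starts at 13:18 and the keynote starts at 13:28, so the workshop is first.

the workshop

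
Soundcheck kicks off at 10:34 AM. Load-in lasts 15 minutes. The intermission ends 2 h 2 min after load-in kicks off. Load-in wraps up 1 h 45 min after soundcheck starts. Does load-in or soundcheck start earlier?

soundcheck

Load-in ends at 10:34 AM + 105 min = 12:19 PM.
Load-in starts at 12:19 PM − 15 min = 12:04 PM.
Load-in starts at 12:04 PM and soundcheck starts at 10:34 AM, so soundcheck is first.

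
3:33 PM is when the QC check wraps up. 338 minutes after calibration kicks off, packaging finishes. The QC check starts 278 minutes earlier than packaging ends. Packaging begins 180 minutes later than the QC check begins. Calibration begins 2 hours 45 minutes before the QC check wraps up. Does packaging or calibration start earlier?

Calibration starts at 3:33 PM − 165 min = 12:48 PM.
Packaging ends at 12:48 PM + 338 min = 6:26 PM.
The QC check starts at 6:26 PM − 278 min = 1:48 PM.
Packaging starts at 1:48 PM + 180 min = 4:48 PM.
Packaging starts at 4:48 PM and calibration starts at 12:48 PM, so calibration is first.

calibration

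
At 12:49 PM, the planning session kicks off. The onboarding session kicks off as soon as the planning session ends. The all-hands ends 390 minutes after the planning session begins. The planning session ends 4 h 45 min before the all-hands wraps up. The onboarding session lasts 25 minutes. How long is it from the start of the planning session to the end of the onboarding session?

The all-hands ends at 12:49 PM + 390 min = 7:19 PM.
The planning session ends at 7:19 PM − 285 min = 2:34 PM.
So the onboarding session starts at 2:34 PM.
The onboarding session ends at 2:34 PM + 25 min = 2:59 PM.
From 12:49 PM to 2:59 PM is 130 minutes.

130 minutes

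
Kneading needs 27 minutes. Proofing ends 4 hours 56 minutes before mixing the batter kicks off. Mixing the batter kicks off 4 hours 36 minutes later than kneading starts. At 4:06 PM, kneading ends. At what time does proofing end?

3:19 PM

Kneading starts at 4:06 PM − 27 min = 3:39 PM.
Mixing the batter starts at 3:39 PM + 276 min = 8:15 PM.
Proofing ends at 8:15 PM − 296 min = 3:19 PM.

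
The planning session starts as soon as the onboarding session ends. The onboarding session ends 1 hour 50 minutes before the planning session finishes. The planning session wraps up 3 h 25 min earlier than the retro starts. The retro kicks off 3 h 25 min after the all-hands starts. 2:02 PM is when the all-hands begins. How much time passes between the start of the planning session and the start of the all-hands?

1 h 50 min

The retro starts at 2:02 PM + 205 min = 5:27 PM.
The planning session ends at 5:27 PM − 205 min = 2:02 PM.
The onboarding session ends at 2:02 PM − 110 min = 12:12 PM.
So the planning session starts at 12:12 PM.
From 12:12 PM to 2:02 PM is 1 h 50 min.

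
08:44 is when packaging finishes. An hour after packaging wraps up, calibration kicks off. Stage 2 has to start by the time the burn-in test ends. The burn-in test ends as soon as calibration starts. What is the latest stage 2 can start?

09:44

Calibration starts at 08:44 + 60 min = 09:44.
So the burn-in test ends at 09:44.
Stage 2 is bounded by the burn-in test, so the latest it can start is 09:44.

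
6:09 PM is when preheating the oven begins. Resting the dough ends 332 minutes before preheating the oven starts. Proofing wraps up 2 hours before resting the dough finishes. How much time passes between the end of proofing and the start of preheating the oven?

452 minutes

Resting the dough ends at 6:09 PM − 332 min = 12:37 PM.
Proofing ends at 12:37 PM − 120 min = 10:37 AM.
From 10:37 AM to 6:09 PM is 452 minutes.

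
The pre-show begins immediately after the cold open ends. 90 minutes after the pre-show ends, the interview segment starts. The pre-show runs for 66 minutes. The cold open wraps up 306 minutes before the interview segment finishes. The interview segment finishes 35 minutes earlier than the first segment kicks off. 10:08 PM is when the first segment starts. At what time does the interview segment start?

7:03 PM

The interview segment ends at 10:08 PM − 35 min = 9:33 PM.
The cold open ends at 9:33 PM − 306 min = 4:27 PM.
So the pre-show starts at 4:27 PM.
The pre-show ends at 4:27 PM + 66 min = 5:33 PM.
The interview segment starts at 5:33 PM + 90 min = 7:03 PM.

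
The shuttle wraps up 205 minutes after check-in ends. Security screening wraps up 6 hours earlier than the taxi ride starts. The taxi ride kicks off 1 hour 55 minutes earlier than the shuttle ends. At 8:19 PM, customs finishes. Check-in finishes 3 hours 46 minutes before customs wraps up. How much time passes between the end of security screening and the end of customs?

Check-in ends at 8:19 PM − 226 min = 4:33 PM.
The shuttle ends at 4:33 PM + 205 min = 7:58 PM.
The taxi ride starts at 7:58 PM − 115 min = 6:03 PM.
Security screening ends at 6:03 PM − 360 min = 12:03 PM.
From 12:03 PM to 8:19 PM is 496 minutes.

496 minutes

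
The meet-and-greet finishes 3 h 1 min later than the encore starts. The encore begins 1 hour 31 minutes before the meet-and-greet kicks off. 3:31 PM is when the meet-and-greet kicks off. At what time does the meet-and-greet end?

5:01 PM

The encore starts at 3:31 PM − 91 min = 2:00 PM.
The meet-and-greet ends at 2:00 PM + 181 min = 5:01 PM.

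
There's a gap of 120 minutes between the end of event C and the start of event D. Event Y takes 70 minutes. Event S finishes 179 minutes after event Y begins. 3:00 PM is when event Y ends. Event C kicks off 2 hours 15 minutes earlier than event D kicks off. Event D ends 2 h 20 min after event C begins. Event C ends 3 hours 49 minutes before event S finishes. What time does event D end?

3:05 PM

Event Y starts at 3:00 PM − 70 min = 1:50 PM.
Event S ends at 1:50 PM + 179 min = 4:49 PM.
Event C ends at 4:49 PM − 229 min = 1:00 PM.
Event D starts at 1:00 PM + 120 min = 3:00 PM.
Event C starts at 3:00 PM − 135 min = 12:45 PM.
Event D ends at 12:45 PM + 140 min = 3:05 PM.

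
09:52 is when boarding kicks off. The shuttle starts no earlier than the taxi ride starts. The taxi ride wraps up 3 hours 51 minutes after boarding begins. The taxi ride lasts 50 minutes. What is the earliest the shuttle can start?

12:53

The taxi ride ends at 09:52 + 231 min = 13:43.
The taxi ride starts at 13:43 − 50 min = 12:53.
The shuttle is bounded by the taxi ride, so the earliest it can start is 12:53.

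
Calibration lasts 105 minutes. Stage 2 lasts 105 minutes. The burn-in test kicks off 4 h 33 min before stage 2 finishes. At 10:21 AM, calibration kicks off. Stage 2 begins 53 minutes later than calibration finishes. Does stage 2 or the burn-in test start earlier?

the burn-in test

Calibration ends at 10:21 AM + 105 min = 12:06 PM.
Stage 2 starts at 12:06 PM + 53 min = 12:59 PM.
Stage 2 ends at 12:59 PM + 105 min = 2:44 PM.
The burn-in test starts at 2:44 PM − 273 min = 10:11 AM.
Stage 2 starts at 12:59 PM and the burn-in test starts at 10:11 AM, so the burn-in test is first.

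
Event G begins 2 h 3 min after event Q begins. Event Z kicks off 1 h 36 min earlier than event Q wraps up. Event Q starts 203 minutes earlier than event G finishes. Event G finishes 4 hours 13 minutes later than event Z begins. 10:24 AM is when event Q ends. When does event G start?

Event Z starts at 10:24 AM − 96 min = 8:48 AM.
Event G ends at 8:48 AM + 253 min = 1:01 PM.
Event Q starts at 1:01 PM − 203 min = 9:38 AM.
Event G starts at 9:38 AM + 123 min = 11:41 AM.

11:41 AM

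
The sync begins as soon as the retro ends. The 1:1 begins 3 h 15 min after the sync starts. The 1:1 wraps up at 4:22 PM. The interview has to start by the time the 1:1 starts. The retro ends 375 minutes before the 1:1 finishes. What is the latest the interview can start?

The retro ends at 4:22 PM − 375 min = 10:07 AM.
So the sync starts at 10:07 AM.
The 1:1 starts at 10:07 AM + 195 min = 1:22 PM.
The interview is bounded by the 1:1, so the latest it can start is 1:22 PM.

1:22 PM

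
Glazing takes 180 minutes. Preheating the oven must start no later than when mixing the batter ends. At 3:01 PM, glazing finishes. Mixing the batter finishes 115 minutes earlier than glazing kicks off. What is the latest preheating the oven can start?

10:06 AM

Glazing starts at 3:01 PM − 180 min = 12:01 PM.
Mixing the batter ends at 12:01 PM − 115 min = 10:06 AM.
Preheating the oven is bounded by mixing the batter, so the latest it can start is 10:06 AM.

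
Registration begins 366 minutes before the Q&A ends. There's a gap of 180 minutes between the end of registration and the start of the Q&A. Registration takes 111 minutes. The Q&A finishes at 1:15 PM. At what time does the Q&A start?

Registration starts at 1:15 PM − 366 min = 7:09 AM.
Registration ends at 7:09 AM + 111 min = 9:00 AM.
The Q&A starts at 9:00 AM + 180 min = 12:00 PM.

12:00 PM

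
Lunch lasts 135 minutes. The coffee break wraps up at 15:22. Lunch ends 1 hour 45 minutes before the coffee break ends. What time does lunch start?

Lunch ends at 15:22 − 105 min = 13:37.
Lunch starts at 13:37 − 135 min = 11:22.

11:22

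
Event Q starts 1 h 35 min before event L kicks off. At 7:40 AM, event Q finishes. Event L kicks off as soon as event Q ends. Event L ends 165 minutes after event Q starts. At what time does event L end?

Event L starts at 7:40 AM.
Event Q starts at 7:40 AM − 95 min = 6:05 AM.
Event L ends at 6:05 AM + 165 min = 8:50 AM.

8:50 AM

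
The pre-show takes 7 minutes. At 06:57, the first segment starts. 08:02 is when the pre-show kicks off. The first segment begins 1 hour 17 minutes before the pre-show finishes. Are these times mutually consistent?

The pre-show ends at 08:02 + 7 min = 08:09.
The first segment starts at 08:09 − 77 min = 06:52.
But the first segment is also said to start at 06:57 — a 5-minute conflict.

No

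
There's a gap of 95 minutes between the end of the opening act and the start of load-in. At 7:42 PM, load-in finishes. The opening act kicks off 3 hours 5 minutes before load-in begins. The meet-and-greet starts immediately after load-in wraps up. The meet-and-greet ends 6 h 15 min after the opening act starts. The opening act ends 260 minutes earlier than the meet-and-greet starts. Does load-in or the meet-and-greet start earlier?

load-in

The meet-and-greet starts at 7:42 PM.
The opening act ends at 7:42 PM − 260 min = 3:22 PM.
Load-in starts at 3:22 PM + 95 min = 4:57 PM.
Load-in starts at 4:57 PM and the meet-and-greet starts at 7:42 PM, so load-in is first.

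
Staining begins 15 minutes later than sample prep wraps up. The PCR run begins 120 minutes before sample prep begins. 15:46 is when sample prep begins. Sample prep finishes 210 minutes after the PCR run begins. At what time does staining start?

The PCR run starts at 15:46 − 120 min = 13:46.
Sample prep ends at 13:46 + 210 min = 17:16.
Staining starts at 17:16 + 15 min = 17:31.

17:31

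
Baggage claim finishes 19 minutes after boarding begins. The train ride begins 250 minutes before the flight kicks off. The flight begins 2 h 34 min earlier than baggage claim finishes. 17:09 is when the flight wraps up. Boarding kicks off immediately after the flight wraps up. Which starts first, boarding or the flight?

the flight

Boarding starts at 17:09.
Baggage claim ends at 17:09 + 19 min = 17:28.
The flight starts at 17:28 − 154 min = 14:54.
Boarding starts at 17:09 and the flight starts at 14:54, so the flight is first.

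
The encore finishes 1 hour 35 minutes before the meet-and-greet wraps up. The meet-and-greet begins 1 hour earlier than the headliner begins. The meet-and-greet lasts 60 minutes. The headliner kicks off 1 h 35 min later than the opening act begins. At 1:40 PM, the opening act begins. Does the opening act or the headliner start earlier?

The headliner starts at 1:40 PM + 95 min = 3:15 PM.
The opening act starts at 1:40 PM and the headliner starts at 3:15 PM, so the opening act is first.

the opening act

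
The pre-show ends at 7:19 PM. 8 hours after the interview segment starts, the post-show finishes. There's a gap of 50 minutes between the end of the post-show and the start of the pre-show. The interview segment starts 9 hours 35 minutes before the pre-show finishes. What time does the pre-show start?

The interview segment starts at 7:19 PM − 575 min = 9:44 AM.
The post-show ends at 9:44 AM + 480 min = 5:44 PM.
The pre-show starts at 5:44 PM + 50 min = 6:34 PM.

6:34 PM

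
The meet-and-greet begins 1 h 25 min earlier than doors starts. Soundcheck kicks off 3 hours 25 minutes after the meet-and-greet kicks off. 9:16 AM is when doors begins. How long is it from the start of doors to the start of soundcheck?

The meet-and-greet starts at 9:16 AM − 85 min = 7:51 AM.
Soundcheck starts at 7:51 AM + 205 min = 11:16 AM.
From 9:16 AM to 11:16 AM is 2 hours.

2 hours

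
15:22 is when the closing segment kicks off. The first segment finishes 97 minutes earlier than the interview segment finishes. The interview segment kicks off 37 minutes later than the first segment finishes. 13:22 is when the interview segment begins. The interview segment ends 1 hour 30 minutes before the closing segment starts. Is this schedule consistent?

No

The interview segment ends at 15:22 − 90 min = 13:52.
The first segment ends at 13:52 − 97 min = 12:15.
The interview segment starts at 12:15 + 37 min = 12:52.
But the interview segment is also said to start at 13:22 — a 30-minute conflict.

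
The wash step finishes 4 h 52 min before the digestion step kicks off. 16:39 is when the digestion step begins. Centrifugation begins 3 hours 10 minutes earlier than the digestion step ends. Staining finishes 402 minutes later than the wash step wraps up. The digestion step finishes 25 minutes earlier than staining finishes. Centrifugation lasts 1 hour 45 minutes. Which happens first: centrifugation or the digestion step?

The wash step ends at 16:39 − 292 min = 11:47.
Staining ends at 11:47 + 402 min = 18:29.
The digestion step ends at 18:29 − 25 min = 18:04.
Centrifugation starts at 18:04 − 190 min = 14:54.
Centrifugation starts at 14:54 and the digestion step starts at 16:39, so centrifugation is first.

centrifugation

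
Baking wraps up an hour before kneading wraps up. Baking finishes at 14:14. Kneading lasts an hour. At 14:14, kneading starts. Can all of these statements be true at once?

Kneading ends at 14:14 + 60 min = 15:14.
Baking ends at 15:14 − 60 min = 14:14.
That matches the stated 14:14, so the schedule is consistent.

Yes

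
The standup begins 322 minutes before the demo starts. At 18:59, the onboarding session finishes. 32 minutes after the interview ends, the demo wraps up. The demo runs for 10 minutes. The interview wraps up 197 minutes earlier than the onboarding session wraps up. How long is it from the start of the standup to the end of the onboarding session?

The interview ends at 18:59 − 197 min = 15:42.
The demo ends at 15:42 + 32 min = 16:14.
The demo starts at 16:14 − 10 min = 16:04.
The standup starts at 16:04 − 322 min = 10:42.
From 10:42 to 18:59 is 8 hours 17 minutes.

8 hours 17 minutes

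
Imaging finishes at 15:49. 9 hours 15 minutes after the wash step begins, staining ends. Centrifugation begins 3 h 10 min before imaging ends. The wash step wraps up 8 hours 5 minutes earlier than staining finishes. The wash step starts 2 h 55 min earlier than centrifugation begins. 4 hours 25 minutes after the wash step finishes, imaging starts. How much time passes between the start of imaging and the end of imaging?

0.5 hours

Centrifugation starts at 15:49 − 190 min = 12:39.
The wash step starts at 12:39 − 175 min = 09:44.
Staining ends at 09:44 + 555 min = 18:59.
The wash step ends at 18:59 − 485 min = 10:54.
Imaging starts at 10:54 + 265 min = 15:19.
From 15:19 to 15:49 is 0.5 hours.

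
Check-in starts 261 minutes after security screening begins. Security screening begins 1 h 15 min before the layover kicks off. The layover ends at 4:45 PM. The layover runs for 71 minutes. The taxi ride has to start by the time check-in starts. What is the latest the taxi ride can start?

6:40 PM

The layover starts at 4:45 PM − 71 min = 3:34 PM.
Security screening starts at 3:34 PM − 75 min = 2:19 PM.
Check-in starts at 2:19 PM + 261 min = 6:40 PM.
The taxi ride is bounded by check-in, so the latest it can start is 6:40 PM.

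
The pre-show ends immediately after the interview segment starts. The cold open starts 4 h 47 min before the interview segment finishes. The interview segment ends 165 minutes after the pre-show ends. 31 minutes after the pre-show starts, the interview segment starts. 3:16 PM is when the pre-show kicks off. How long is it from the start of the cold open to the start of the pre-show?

1 hour 31 minutes

The interview segment starts at 3:16 PM + 31 min = 3:47 PM.
So the pre-show ends at 3:47 PM.
The interview segment ends at 3:47 PM + 165 min = 6:32 PM.
The cold open starts at 6:32 PM − 287 min = 1:45 PM.
From 1:45 PM to 3:16 PM is 1 hour 31 minutes.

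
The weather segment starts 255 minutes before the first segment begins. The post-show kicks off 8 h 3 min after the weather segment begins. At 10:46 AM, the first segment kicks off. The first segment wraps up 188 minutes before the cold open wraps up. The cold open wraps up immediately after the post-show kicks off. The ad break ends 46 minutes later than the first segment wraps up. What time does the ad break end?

12:12 PM

The weather segment starts at 10:46 AM − 255 min = 6:31 AM.
The post-show starts at 6:31 AM + 483 min = 2:34 PM.
So the cold open ends at 2:34 PM.
The first segment ends at 2:34 PM − 188 min = 11:26 AM.
The ad break ends at 11:26 AM + 46 min = 12:12 PM.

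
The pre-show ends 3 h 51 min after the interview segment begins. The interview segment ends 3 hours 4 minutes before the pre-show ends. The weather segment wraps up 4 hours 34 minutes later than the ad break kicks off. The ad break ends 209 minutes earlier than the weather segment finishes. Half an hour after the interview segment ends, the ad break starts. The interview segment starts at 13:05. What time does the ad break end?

The pre-show ends at 13:05 + 231 min = 16:56.
The interview segment ends at 16:56 − 184 min = 13:52.
The ad break starts at 13:52 + 30 min = 14:22.
The weather segment ends at 14:22 + 274 min = 18:56.
The ad break ends at 18:56 − 209 min = 15:27.

15:27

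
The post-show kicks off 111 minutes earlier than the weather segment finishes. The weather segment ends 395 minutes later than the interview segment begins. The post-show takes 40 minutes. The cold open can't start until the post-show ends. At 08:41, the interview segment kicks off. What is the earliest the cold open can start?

The weather segment ends at 08:41 + 395 min = 15:16.
The post-show starts at 15:16 − 111 min = 13:25.
The post-show ends at 13:25 + 40 min = 14:05.
The cold open is bounded by the post-show, so the earliest it can start is 14:05.

14:05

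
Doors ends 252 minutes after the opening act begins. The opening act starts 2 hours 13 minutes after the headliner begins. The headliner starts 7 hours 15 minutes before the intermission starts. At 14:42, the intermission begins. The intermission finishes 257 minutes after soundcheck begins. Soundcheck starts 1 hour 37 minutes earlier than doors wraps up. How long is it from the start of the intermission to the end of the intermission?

The headliner starts at 14:42 − 435 min = 07:27.
The opening act starts at 07:27 + 133 min = 09:40.
Doors ends at 09:40 + 252 min = 13:52.
Soundcheck starts at 13:52 − 97 min = 12:15.
The intermission ends at 12:15 + 257 min = 16:32.
From 14:42 to 16:32 is 1 h 50 min.

1 h 50 min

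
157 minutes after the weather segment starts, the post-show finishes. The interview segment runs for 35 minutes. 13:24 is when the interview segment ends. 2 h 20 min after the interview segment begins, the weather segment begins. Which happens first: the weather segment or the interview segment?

The interview segment starts at 13:24 − 35 min = 12:49.
The weather segment starts at 12:49 + 140 min = 15:09.
The weather segment starts at 15:09 and the interview segment starts at 12:49, so the interview segment is first.

the interview segment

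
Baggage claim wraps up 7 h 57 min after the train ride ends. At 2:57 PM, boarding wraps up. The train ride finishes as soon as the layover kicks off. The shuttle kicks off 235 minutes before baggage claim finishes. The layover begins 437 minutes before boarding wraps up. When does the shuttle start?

The layover starts at 2:57 PM − 437 min = 7:40 AM.
So the train ride ends at 7:40 AM.
Baggage claim ends at 7:40 AM + 477 min = 3:37 PM.
The shuttle starts at 3:37 PM − 235 min = 11:42 AM.

11:42 AM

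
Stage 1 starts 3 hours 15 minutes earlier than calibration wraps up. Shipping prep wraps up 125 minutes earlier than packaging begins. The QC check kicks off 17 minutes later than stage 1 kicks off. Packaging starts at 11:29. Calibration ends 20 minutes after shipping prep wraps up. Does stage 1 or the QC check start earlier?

Shipping prep ends at 11:29 − 125 min = 09:24.
Calibration ends at 09:24 + 20 min = 09:44.
Stage 1 starts at 09:44 − 195 min = 06:29.
The QC check starts at 06:29 + 17 min = 06:46.
Stage 1 starts at 06:29 and the QC check starts at 06:46, so stage 1 is first.

stage 1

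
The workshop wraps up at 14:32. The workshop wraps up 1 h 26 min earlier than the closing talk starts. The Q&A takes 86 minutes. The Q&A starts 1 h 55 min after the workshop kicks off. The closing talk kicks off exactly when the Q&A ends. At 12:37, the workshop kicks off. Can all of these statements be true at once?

The Q&A starts at 12:37 + 115 min = 14:32.
The Q&A ends at 14:32 + 86 min = 15:58.
So the closing talk starts at 15:58.
The workshop ends at 15:58 − 86 min = 14:32.
That matches the stated 14:32, so the schedule is consistent.

Yes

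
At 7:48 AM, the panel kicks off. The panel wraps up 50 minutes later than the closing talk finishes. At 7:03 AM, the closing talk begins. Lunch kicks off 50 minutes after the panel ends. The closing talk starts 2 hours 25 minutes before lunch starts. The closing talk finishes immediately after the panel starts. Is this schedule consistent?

The closing talk ends at 7:48 AM.
The panel ends at 7:48 AM + 50 min = 8:38 AM.
Lunch starts at 8:38 AM + 50 min = 9:28 AM.
The closing talk starts at 9:28 AM − 145 min = 7:03 AM.
That matches the stated 7:03 AM, so the schedule is consistent.

Yes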